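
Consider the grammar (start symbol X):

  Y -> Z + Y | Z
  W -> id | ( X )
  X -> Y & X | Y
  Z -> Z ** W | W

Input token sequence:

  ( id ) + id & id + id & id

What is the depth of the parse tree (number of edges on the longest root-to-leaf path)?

[X [Y [Z [W ( [X [Y [Z [W id]]]] )]] + [Y [Z [W id]]]] & [X [Y [Z [W id]] + [Y [Z [W id]]]] & [X [Y [Z [W id]]]]]]

8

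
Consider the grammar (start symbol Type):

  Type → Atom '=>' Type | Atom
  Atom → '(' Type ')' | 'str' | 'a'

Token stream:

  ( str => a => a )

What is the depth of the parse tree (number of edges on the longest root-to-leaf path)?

6

[Type [Atom ( [Type [Atom str] => [Type [Atom a] => [Type [Atom a]]]] )]]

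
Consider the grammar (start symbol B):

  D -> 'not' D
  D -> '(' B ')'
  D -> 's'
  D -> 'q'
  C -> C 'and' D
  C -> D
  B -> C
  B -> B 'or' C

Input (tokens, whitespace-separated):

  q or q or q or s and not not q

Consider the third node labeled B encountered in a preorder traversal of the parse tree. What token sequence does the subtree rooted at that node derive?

q or q

[B [B [B [B [C [D q]]] or [C [D q]]] or [C [D q]]] or [C [C [D s]] and [D not [D not [D q]]]]]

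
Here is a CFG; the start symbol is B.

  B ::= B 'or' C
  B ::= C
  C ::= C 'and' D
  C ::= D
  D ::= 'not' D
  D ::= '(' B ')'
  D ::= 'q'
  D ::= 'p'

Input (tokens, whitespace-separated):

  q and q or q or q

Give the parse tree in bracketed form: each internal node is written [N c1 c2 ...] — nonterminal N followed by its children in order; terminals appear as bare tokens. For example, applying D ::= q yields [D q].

B
B or C
B or C or C
C or C or C
C and D or C or C
D and D or C or C
q and D or C or C
q and q or C or C
q and q or D or C
q and q or q or C
q and q or q or D
q and q or q or q

[B [B [B [C [C [D q]] and [D q]]] or [C [D q]]] or [C [D q]]]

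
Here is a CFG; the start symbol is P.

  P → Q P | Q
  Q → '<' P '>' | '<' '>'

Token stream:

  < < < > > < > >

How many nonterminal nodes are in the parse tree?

8

[P [Q < [P [Q < [P [Q < >]] >] [P [Q < >]]] >]]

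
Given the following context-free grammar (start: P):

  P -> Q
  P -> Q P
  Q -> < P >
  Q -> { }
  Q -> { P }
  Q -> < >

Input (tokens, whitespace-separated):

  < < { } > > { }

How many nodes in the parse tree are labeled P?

[P [Q < [P [Q < [P [Q { }]] >]] >] [P [Q { }]]]

4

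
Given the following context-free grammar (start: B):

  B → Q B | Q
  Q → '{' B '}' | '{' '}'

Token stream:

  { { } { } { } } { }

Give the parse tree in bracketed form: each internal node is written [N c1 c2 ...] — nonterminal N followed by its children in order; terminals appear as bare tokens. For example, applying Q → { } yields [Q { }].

B
Q B
{ B } B
{ Q B } B
{ { } B } B
{ { } Q B } B
{ { } { } B } B
{ { } { } Q } B
{ { } { } { } } B
{ { } { } { } } Q
{ { } { } { } } { }

[B [Q { [B [Q { }] [B [Q { }] [B [Q { }]]]] }] [B [Q { }]]]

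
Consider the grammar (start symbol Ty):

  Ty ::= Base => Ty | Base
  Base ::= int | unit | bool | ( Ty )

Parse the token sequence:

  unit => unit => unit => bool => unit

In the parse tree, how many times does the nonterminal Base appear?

5

[Ty [Base unit] => [Ty [Base unit] => [Ty [Base unit] => [Ty [Base bool] => [Ty [Base unit]]]]]]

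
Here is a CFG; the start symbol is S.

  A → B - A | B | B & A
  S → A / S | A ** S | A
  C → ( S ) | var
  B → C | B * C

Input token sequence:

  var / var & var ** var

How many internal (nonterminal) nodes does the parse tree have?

[S [A [B [C var]]] / [S [A [B [C var]] & [A [B [C var]]]] ** [S [A [B [C var]]]]]]

15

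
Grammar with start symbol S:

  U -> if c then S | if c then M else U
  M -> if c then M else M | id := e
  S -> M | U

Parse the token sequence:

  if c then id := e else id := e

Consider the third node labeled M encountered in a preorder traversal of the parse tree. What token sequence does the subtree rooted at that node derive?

id := e

[S [M if c then [M id := e] else [M id := e]]]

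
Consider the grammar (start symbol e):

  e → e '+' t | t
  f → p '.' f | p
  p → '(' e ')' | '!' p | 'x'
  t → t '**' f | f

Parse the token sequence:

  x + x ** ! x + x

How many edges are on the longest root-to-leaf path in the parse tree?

[e [e [e [t [f [p x]]]] + [t [t [f [p x]]] ** [f [p ! [p x]]]]] + [t [f [p x]]]]

6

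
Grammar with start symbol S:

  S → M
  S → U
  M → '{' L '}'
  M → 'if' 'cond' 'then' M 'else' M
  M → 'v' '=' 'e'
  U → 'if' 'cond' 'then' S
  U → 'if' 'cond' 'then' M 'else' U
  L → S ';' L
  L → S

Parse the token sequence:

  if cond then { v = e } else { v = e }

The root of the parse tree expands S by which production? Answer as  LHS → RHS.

S → M

[S [M if cond then [M { [L [S [M v = e]]] }] else [M { [L [S [M v = e]]] }]]]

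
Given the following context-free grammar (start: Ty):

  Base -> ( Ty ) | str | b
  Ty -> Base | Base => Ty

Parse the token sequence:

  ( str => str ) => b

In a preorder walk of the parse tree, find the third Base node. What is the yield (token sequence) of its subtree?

[Ty [Base ( [Ty [Base str] => [Ty [Base str]]] )] => [Ty [Base b]]]

str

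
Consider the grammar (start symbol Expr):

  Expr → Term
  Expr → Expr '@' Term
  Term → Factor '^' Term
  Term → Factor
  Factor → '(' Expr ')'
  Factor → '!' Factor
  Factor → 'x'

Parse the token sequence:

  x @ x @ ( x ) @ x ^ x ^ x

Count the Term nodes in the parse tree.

7

[Expr [Expr [Expr [Expr [Term [Factor x]]] @ [Term [Factor x]]] @ [Term [Factor ( [Expr [Term [Factor x]]] )]]] @ [Term [Factor x] ^ [Term [Factor x] ^ [Term [Factor x]]]]]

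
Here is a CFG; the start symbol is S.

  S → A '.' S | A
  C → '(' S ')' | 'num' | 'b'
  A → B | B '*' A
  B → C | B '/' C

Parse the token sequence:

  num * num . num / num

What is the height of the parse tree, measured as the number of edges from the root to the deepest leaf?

[S [A [B [C num]] * [A [B [C num]]]] . [S [A [B [B [C num]] / [C num]]]]]

6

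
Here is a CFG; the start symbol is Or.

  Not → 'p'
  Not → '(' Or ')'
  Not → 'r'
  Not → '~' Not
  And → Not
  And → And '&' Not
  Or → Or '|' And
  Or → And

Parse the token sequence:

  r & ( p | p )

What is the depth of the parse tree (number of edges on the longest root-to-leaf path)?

[Or [And [And [Not r]] & [Not ( [Or [Or [And [Not p]]] | [And [Not p]]] )]]]

7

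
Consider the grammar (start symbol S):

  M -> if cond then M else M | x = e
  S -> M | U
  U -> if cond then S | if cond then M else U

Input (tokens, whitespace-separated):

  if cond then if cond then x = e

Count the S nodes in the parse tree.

3

[S [U if cond then [S [U if cond then [S [M x = e]]]]]]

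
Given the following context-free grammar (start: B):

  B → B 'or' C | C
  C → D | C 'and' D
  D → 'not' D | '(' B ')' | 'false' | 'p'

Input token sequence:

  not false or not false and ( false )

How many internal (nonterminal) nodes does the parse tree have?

13

[B [B [C [D not [D false]]]] or [C [C [D not [D false]]] and [D ( [B [C [D false]]] )]]]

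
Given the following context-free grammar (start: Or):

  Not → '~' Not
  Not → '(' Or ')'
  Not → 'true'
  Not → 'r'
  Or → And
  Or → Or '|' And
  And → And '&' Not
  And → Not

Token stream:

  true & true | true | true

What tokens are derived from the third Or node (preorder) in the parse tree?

true & true

[Or [Or [Or [And [And [Not true]] & [Not true]]] | [And [Not true]]] | [And [Not true]]]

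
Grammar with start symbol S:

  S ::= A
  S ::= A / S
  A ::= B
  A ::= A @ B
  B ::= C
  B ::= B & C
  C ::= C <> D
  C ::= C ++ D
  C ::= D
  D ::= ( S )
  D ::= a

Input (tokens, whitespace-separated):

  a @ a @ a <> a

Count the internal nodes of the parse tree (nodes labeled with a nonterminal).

[S [A [A [A [B [C [D a]]]] @ [B [C [D a]]]] @ [B [C [C [D a]] <> [D a]]]]]

15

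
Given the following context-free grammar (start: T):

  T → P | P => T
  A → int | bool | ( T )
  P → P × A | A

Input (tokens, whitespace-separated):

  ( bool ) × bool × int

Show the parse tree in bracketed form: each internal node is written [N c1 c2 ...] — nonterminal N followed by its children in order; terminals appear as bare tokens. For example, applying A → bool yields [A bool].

[T [P [P [P [A ( [T [P [A bool]]] )]] × [A bool]] × [A int]]]

T
P
P × A
P × A × A
A × A × A
( T ) × A × A
( P ) × A × A
( A ) × A × A
( bool ) × A × A
( bool ) × bool × A
( bool ) × bool × int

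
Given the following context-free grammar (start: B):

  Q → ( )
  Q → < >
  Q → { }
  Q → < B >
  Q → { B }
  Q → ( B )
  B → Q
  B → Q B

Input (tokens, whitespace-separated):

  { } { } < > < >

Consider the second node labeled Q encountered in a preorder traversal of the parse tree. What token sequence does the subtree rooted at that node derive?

{ }

[B [Q { }] [B [Q { }] [B [Q < >] [B [Q < >]]]]]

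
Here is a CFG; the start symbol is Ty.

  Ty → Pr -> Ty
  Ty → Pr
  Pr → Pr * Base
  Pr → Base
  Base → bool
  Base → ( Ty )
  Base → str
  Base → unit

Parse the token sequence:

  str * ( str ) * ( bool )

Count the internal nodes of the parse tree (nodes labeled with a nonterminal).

[Ty [Pr [Pr [Pr [Base str]] * [Base ( [Ty [Pr [Base str]]] )]] * [Base ( [Ty [Pr [Base bool]]] )]]]

13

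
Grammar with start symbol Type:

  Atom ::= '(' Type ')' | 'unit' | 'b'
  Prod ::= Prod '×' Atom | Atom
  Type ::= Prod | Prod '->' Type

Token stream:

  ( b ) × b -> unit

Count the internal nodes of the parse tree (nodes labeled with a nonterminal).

[Type [Prod [Prod [Atom ( [Type [Prod [Atom b]]] )]] × [Atom b]] -> [Type [Prod [Atom unit]]]]

11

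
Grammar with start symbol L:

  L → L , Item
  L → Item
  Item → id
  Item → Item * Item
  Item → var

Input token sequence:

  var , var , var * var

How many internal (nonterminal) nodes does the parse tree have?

[L [L [L [Item var]] , [Item var]] , [Item [Item var] * [Item var]]]

8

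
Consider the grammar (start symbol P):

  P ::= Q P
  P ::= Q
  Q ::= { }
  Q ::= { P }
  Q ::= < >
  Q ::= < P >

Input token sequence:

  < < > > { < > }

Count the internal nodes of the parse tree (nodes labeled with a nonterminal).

8

[P [Q < [P [Q < >]] >] [P [Q { [P [Q < >]] }]]]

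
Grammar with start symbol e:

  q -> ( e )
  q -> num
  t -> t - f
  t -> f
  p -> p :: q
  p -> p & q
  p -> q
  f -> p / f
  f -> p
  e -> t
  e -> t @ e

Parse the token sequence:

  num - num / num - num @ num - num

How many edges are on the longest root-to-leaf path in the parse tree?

7

[e [t [t [t [f [p [q num]]]] - [f [p [q num]] / [f [p [q num]]]]] - [f [p [q num]]]] @ [e [t [t [f [p [q num]]]] - [f [p [q num]]]]]]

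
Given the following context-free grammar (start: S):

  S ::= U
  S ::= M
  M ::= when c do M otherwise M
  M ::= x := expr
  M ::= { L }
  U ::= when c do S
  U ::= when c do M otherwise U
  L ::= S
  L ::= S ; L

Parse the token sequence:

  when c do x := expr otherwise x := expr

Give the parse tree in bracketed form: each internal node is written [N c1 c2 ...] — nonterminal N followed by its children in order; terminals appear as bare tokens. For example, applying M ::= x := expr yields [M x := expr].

[S [M when c do [M x := expr] otherwise [M x := expr]]]

S
M
when c do M otherwise M
when c do x := expr otherwise M
when c do x := expr otherwise x := expr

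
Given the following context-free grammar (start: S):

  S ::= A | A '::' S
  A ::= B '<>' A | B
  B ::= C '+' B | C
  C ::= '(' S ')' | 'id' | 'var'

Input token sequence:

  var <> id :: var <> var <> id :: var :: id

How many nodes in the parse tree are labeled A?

[S [A [B [C var]] <> [A [B [C id]]]] :: [S [A [B [C var]] <> [A [B [C var]] <> [A [B [C id]]]]] :: [S [A [B [C var]]] :: [S [A [B [C id]]]]]]]

7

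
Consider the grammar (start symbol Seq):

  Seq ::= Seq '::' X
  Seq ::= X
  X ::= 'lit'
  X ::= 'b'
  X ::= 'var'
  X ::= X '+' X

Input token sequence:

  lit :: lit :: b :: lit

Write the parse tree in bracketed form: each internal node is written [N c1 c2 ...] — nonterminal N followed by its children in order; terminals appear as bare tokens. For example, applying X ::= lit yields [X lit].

Seq
Seq :: X
Seq :: X :: X
Seq :: X :: X :: X
X :: X :: X :: X
lit :: X :: X :: X
lit :: lit :: X :: X
lit :: lit :: b :: X
lit :: lit :: b :: lit

[Seq [Seq [Seq [Seq [X lit]] :: [X lit]] :: [X b]] :: [X lit]]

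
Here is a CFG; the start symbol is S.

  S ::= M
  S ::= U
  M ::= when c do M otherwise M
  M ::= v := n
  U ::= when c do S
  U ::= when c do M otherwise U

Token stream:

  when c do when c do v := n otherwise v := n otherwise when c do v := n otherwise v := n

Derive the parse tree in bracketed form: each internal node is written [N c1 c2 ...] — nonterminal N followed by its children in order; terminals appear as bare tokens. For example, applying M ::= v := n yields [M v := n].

S
M
when c do M otherwise M
when c do when c do M otherwise M otherwise M
when c do when c do v := n otherwise M otherwise M
when c do when c do v := n otherwise v := n otherwise M
when c do when c do v := n otherwise v := n otherwise when c do M otherwise M
when c do when c do v := n otherwise v := n otherwise when c do v := n otherwise M
when c do when c do v := n otherwise v := n otherwise when c do v := n otherwise v := n

[S [M when c do [M when c do [M v := n] otherwise [M v := n]] otherwise [M when c do [M v := n] otherwise [M v := n]]]]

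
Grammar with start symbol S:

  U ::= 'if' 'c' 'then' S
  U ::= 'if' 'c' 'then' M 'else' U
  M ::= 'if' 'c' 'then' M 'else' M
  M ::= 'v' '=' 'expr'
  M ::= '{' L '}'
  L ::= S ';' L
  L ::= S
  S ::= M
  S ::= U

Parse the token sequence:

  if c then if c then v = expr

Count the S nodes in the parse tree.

3

[S [U if c then [S [U if c then [S [M v = expr]]]]]]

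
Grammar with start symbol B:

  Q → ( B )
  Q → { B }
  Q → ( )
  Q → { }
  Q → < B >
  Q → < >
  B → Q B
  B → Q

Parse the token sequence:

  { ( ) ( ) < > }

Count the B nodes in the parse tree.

4

[B [Q { [B [Q ( )] [B [Q ( )] [B [Q < >]]]] }]]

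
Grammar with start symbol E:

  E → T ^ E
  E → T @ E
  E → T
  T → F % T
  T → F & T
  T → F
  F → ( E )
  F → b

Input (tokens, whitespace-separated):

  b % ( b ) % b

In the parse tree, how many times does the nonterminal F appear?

[E [T [F b] % [T [F ( [E [T [F b]]] )] % [T [F b]]]]]

4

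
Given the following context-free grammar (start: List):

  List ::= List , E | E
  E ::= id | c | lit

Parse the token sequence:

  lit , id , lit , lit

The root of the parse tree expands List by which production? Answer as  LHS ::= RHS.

[List [List [List [List [E lit]] , [E id]] , [E lit]] , [E lit]]

List ::= List , E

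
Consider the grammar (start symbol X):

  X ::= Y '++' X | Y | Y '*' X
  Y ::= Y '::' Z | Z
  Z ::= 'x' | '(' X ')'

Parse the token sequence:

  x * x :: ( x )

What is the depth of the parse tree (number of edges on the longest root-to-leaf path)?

[X [Y [Z x]] * [X [Y [Y [Z x]] :: [Z ( [X [Y [Z x]]] )]]]]

7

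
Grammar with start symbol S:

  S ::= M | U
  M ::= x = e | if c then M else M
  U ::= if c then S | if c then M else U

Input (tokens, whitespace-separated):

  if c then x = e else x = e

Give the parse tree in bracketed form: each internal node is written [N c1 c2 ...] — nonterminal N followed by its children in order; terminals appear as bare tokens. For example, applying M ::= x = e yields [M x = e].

S
M
if c then M else M
if c then x = e else M
if c then x = e else x = e

[S [M if c then [M x = e] else [M x = e]]]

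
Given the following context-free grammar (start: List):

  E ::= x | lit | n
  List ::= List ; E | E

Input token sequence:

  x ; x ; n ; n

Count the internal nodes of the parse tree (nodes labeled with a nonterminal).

8

[List [List [List [List [E x]] ; [E x]] ; [E n]] ; [E n]]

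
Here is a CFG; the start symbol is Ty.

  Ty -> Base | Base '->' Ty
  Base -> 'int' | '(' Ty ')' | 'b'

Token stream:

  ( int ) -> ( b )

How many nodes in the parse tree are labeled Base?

[Ty [Base ( [Ty [Base int]] )] -> [Ty [Base ( [Ty [Base b]] )]]]

4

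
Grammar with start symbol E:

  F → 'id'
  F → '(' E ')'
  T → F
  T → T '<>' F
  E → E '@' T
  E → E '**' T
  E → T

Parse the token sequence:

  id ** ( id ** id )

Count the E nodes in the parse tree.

4

[E [E [T [F id]]] ** [T [F ( [E [E [T [F id]]] ** [T [F id]]] )]]]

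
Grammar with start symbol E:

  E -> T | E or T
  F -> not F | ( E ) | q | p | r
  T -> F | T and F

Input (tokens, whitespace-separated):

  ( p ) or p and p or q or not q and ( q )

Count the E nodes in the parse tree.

[E [E [E [E [T [F ( [E [T [F p]]] )]]] or [T [T [F p]] and [F p]]] or [T [F q]]] or [T [T [F not [F q]]] and [F ( [E [T [F q]]] )]]]

6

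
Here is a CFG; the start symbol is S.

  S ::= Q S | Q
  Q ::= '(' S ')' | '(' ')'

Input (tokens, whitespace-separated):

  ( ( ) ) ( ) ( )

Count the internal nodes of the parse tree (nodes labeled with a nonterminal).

[S [Q ( [S [Q ( )]] )] [S [Q ( )] [S [Q ( )]]]]

8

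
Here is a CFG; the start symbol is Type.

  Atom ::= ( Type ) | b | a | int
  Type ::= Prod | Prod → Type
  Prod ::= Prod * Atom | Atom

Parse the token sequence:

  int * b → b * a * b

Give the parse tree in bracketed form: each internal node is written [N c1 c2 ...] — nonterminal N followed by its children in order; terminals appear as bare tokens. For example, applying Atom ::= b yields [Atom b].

Type
Prod → Type
Prod * Atom → Type
Atom * Atom → Type
int * Atom → Type
int * b → Type
int * b → Prod
int * b → Prod * Atom
int * b → Prod * Atom * Atom
int * b → Atom * Atom * Atom
int * b → b * Atom * Atom
int * b → b * a * Atom
int * b → b * a * b

[Type [Prod [Prod [Atom int]] * [Atom b]] → [Type [Prod [Prod [Prod [Atom b]] * [Atom a]] * [Atom b]]]]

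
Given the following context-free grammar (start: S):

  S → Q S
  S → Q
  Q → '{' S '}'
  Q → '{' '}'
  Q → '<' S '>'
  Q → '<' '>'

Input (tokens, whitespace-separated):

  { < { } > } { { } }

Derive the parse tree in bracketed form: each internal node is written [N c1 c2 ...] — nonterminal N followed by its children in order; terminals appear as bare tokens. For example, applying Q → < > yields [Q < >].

S
Q S
{ S } S
{ Q } S
{ < S > } S
{ < Q > } S
{ < { } > } S
{ < { } > } Q
{ < { } > } { S }
{ < { } > } { Q }
{ < { } > } { { } }

[S [Q { [S [Q < [S [Q { }]] >]] }] [S [Q { [S [Q { }]] }]]]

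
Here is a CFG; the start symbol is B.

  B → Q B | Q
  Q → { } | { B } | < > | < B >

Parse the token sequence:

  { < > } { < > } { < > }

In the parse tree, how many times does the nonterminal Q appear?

6

[B [Q { [B [Q < >]] }] [B [Q { [B [Q < >]] }] [B [Q { [B [Q < >]] }]]]]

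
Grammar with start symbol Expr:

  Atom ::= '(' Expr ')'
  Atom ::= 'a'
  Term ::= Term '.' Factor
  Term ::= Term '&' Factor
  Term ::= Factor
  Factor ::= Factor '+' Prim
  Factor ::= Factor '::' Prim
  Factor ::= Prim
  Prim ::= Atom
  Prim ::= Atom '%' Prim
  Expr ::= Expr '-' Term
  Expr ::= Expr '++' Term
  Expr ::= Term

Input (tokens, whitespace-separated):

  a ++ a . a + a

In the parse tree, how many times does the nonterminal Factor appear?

[Expr [Expr [Term [Factor [Prim [Atom a]]]]] ++ [Term [Term [Factor [Prim [Atom a]]]] . [Factor [Factor [Prim [Atom a]]] + [Prim [Atom a]]]]]

4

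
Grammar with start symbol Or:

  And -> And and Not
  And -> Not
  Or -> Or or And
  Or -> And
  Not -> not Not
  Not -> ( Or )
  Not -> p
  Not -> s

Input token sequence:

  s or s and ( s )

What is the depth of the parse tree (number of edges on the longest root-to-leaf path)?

[Or [Or [And [Not s]]] or [And [And [Not s]] and [Not ( [Or [And [Not s]]] )]]]

6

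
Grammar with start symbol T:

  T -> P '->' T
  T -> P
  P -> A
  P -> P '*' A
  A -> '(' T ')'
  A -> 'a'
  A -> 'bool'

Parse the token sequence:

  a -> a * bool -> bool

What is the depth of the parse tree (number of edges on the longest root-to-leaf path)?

[T [P [A a]] -> [T [P [P [A a]] * [A bool]] -> [T [P [A bool]]]]]

5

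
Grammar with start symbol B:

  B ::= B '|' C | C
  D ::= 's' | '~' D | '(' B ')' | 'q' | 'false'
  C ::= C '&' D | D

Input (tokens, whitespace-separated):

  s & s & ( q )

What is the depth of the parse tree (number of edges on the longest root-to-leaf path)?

6

[B [C [C [C [D s]] & [D s]] & [D ( [B [C [D q]]] )]]]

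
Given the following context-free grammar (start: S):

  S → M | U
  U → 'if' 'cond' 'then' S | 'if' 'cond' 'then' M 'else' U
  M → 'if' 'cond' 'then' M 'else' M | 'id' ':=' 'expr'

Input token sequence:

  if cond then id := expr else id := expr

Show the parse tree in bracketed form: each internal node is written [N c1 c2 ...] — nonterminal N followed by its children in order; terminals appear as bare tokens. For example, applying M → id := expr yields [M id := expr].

S
M
if cond then M else M
if cond then id := expr else M
if cond then id := expr else id := expr

[S [M if cond then [M id := expr] else [M id := expr]]]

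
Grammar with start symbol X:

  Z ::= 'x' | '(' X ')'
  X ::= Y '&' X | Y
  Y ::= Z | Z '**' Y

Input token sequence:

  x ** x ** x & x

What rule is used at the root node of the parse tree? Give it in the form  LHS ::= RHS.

X ::= Y '&' X

[X [Y [Z x] ** [Y [Z x] ** [Y [Z x]]]] & [X [Y [Z x]]]]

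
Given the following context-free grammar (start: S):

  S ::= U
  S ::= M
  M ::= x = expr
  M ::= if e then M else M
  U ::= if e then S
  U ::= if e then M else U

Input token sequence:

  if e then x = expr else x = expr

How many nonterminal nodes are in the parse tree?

[S [M if e then [M x = expr] else [M x = expr]]]

4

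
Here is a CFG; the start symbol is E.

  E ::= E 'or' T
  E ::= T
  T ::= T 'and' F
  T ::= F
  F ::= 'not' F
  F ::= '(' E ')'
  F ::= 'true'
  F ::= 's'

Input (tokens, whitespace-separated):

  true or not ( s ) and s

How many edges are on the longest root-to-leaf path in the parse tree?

[E [E [T [F true]]] or [T [T [F not [F ( [E [T [F s]]] )]]] and [F s]]]

8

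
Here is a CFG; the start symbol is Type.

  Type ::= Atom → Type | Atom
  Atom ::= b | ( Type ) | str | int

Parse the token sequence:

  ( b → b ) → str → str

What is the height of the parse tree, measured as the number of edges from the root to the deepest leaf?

5

[Type [Atom ( [Type [Atom b] → [Type [Atom b]]] )] → [Type [Atom str] → [Type [Atom str]]]]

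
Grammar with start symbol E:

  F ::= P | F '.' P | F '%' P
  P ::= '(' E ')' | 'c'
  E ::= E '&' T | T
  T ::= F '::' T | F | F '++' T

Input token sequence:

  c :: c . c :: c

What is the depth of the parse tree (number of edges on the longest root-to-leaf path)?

6

[E [T [F [P c]] :: [T [F [F [P c]] . [P c]] :: [T [F [P c]]]]]]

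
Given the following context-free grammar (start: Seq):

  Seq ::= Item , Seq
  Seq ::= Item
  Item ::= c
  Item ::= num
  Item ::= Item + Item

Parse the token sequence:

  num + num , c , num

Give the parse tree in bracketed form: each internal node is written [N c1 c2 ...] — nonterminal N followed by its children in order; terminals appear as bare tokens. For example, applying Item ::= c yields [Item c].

[Seq [Item [Item num] + [Item num]] , [Seq [Item c] , [Seq [Item num]]]]

Seq
Item , Seq
Item + Item , Seq
num + Item , Seq
num + num , Seq
num + num , Item , Seq
num + num , c , Seq
num + num , c , Item
num + num , c , num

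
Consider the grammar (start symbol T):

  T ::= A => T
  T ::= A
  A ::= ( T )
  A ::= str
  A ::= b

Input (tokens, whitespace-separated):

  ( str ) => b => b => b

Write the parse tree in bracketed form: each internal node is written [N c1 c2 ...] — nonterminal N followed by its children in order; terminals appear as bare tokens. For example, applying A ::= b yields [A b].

T
A => T
( T ) => T
( A ) => T
( str ) => T
( str ) => A => T
( str ) => b => T
( str ) => b => A => T
( str ) => b => b => T
( str ) => b => b => A
( str ) => b => b => b

[T [A ( [T [A str]] )] => [T [A b] => [T [A b] => [T [A b]]]]]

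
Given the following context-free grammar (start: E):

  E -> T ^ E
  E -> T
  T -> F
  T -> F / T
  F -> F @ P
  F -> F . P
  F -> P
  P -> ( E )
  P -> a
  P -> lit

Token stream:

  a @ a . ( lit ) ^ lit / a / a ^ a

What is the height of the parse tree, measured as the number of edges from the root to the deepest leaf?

[E [T [F [F [F [P a]] @ [P a]] . [P ( [E [T [F [P lit]]]] )]]] ^ [E [T [F [P lit]] / [T [F [P a]] / [T [F [P a]]]]] ^ [E [T [F [P a]]]]]]

8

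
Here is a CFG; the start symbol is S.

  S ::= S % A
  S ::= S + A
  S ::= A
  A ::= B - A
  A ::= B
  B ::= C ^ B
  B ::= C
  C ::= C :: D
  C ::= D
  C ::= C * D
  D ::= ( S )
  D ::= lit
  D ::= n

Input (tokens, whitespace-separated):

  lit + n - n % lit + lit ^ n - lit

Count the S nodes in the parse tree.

[S [S [S [S [A [B [C [D lit]]]]] + [A [B [C [D n]]] - [A [B [C [D n]]]]]] % [A [B [C [D lit]]]]] + [A [B [C [D lit]] ^ [B [C [D n]]]] - [A [B [C [D lit]]]]]]

4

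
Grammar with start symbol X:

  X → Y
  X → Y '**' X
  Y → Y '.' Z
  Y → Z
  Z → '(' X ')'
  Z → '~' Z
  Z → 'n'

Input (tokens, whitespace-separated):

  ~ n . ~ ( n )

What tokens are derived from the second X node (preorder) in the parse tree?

[X [Y [Y [Z ~ [Z n]]] . [Z ~ [Z ( [X [Y [Z n]]] )]]]]

n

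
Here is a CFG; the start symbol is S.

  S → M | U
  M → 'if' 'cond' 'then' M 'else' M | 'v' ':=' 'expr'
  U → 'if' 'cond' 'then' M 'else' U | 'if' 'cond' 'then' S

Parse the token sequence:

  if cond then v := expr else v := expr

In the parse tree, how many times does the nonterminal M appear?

[S [M if cond then [M v := expr] else [M v := expr]]]

3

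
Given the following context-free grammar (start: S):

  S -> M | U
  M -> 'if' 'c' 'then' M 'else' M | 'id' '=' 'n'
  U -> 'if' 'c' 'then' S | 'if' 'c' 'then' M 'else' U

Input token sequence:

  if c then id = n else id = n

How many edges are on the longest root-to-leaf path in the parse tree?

[S [M if c then [M id = n] else [M id = n]]]

3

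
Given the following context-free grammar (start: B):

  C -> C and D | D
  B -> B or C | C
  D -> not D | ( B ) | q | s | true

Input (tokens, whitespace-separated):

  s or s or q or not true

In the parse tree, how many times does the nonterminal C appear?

[B [B [B [B [C [D s]]] or [C [D s]]] or [C [D q]]] or [C [D not [D true]]]]

4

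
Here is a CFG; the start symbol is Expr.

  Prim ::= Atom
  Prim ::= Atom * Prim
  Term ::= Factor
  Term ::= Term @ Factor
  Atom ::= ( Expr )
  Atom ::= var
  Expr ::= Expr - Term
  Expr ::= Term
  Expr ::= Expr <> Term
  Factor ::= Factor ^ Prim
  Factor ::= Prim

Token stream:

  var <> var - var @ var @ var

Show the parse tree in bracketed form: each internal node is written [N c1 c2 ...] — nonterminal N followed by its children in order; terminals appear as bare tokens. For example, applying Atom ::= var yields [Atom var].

[Expr [Expr [Expr [Term [Factor [Prim [Atom var]]]]] <> [Term [Factor [Prim [Atom var]]]]] - [Term [Term [Term [Factor [Prim [Atom var]]]] @ [Factor [Prim [Atom var]]]] @ [Factor [Prim [Atom var]]]]]

Expr
Expr - Term
Expr <> Term - Term
Term <> Term - Term
Factor <> Term - Term
Prim <> Term - Term
Atom <> Term - Term
var <> Term - Term
var <> Factor - Term
var <> Prim - Term
var <> Atom - Term
var <> var - Term
var <> var - Term @ Factor
var <> var - Term @ Factor @ Factor
var <> var - Factor @ Factor @ Factor
var <> var - Prim @ Factor @ Factor
var <> var - Atom @ Factor @ Factor
var <> var - var @ Factor @ Factor
var <> var - var @ Prim @ Factor
var <> var - var @ Atom @ Factor
var <> var - var @ var @ Factor
var <> var - var @ var @ Prim
var <> var - var @ var @ Atom
var <> var - var @ var @ var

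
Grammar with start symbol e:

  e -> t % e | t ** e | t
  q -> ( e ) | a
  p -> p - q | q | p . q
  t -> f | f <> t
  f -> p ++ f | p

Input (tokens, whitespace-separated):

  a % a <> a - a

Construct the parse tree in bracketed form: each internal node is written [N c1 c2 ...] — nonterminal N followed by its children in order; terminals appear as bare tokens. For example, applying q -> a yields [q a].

[e [t [f [p [q a]]]] % [e [t [f [p [q a]]] <> [t [f [p [p [q a]] - [q a]]]]]]]

e
t % e
f % e
p % e
q % e
a % e
a % t
a % f <> t
a % p <> t
a % q <> t
a % a <> t
a % a <> f
a % a <> p
a % a <> p - q
a % a <> q - q
a % a <> a - q
a % a <> a - a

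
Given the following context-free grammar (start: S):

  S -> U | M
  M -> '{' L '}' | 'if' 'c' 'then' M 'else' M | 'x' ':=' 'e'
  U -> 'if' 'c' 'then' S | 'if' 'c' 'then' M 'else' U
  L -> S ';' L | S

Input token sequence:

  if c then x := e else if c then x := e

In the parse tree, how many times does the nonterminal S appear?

2

[S [U if c then [M x := e] else [U if c then [S [M x := e]]]]]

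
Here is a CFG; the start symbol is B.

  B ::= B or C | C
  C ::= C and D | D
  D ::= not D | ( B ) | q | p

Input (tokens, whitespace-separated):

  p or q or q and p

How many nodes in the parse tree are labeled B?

[B [B [B [C [D p]]] or [C [D q]]] or [C [C [D q]] and [D p]]]

3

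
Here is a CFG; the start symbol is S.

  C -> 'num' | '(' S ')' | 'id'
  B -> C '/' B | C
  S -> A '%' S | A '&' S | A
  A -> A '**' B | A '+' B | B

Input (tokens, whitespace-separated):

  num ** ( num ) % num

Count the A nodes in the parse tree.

[S [A [A [B [C num]]] ** [B [C ( [S [A [B [C num]]]] )]]] % [S [A [B [C num]]]]]

4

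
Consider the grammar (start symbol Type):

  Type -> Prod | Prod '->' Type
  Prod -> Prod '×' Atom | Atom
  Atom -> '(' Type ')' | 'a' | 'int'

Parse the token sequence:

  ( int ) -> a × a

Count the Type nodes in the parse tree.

3

[Type [Prod [Atom ( [Type [Prod [Atom int]]] )]] -> [Type [Prod [Prod [Atom a]] × [Atom a]]]]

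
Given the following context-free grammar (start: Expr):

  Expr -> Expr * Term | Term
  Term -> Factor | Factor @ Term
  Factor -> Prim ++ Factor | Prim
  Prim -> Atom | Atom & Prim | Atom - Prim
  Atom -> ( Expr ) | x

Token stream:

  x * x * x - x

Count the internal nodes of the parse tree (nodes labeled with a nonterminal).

[Expr [Expr [Expr [Term [Factor [Prim [Atom x]]]]] * [Term [Factor [Prim [Atom x]]]]] * [Term [Factor [Prim [Atom x] - [Prim [Atom x]]]]]]

17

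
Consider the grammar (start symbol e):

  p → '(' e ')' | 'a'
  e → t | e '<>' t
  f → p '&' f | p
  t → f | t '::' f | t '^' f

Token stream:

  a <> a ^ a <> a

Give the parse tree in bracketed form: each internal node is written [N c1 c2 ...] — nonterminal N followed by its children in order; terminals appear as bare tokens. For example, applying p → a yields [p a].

[e [e [e [t [f [p a]]]] <> [t [t [f [p a]]] ^ [f [p a]]]] <> [t [f [p a]]]]

e
e <> t
e <> t <> t
t <> t <> t
f <> t <> t
p <> t <> t
a <> t <> t
a <> t ^ f <> t
a <> f ^ f <> t
a <> p ^ f <> t
a <> a ^ f <> t
a <> a ^ p <> t
a <> a ^ a <> t
a <> a ^ a <> f
a <> a ^ a <> p
a <> a ^ a <> a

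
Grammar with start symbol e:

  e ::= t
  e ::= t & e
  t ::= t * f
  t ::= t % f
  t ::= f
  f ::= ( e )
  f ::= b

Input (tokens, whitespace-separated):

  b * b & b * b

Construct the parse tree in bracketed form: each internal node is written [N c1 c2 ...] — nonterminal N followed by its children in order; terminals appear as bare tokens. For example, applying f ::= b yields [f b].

e
t & e
t * f & e
f * f & e
b * f & e
b * b & e
b * b & t
b * b & t * f
b * b & f * f
b * b & b * f
b * b & b * b

[e [t [t [f b]] * [f b]] & [e [t [t [f b]] * [f b]]]]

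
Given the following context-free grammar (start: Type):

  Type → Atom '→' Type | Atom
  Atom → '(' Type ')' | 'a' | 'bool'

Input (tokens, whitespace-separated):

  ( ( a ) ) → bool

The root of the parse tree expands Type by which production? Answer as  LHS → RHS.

[Type [Atom ( [Type [Atom ( [Type [Atom a]] )]] )] → [Type [Atom bool]]]

Type → Atom '→' Type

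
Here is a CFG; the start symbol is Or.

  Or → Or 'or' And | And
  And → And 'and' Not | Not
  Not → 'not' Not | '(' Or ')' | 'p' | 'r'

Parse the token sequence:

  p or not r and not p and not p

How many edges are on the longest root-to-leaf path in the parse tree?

6

[Or [Or [And [Not p]]] or [And [And [And [Not not [Not r]]] and [Not not [Not p]]] and [Not not [Not p]]]]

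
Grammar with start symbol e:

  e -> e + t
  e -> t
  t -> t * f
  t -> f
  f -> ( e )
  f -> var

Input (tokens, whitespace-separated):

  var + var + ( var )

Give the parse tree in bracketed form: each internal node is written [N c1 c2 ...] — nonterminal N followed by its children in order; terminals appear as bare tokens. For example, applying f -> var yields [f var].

[e [e [e [t [f var]]] + [t [f var]]] + [t [f ( [e [t [f var]]] )]]]

e
e + t
e + t + t
t + t + t
f + t + t
var + t + t
var + f + t
var + var + t
var + var + f
var + var + ( e )
var + var + ( t )
var + var + ( f )
var + var + ( var )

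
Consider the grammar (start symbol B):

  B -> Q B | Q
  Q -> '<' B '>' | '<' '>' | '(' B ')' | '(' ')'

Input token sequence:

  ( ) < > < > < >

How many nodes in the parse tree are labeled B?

4

[B [Q ( )] [B [Q < >] [B [Q < >] [B [Q < >]]]]]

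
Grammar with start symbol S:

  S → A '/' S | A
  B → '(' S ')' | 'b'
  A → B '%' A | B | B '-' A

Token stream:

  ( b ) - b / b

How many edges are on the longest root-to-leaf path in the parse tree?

6

[S [A [B ( [S [A [B b]]] )] - [A [B b]]] / [S [A [B b]]]]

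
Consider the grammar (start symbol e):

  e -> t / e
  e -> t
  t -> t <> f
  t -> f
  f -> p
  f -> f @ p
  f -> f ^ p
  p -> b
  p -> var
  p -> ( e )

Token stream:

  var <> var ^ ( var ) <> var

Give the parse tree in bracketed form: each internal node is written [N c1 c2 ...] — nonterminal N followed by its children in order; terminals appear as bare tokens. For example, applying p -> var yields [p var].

e
t
t <> f
t <> f <> f
f <> f <> f
p <> f <> f
var <> f <> f
var <> f ^ p <> f
var <> p ^ p <> f
var <> var ^ p <> f
var <> var ^ ( e ) <> f
var <> var ^ ( t ) <> f
var <> var ^ ( f ) <> f
var <> var ^ ( p ) <> f
var <> var ^ ( var ) <> f
var <> var ^ ( var ) <> p
var <> var ^ ( var ) <> var

[e [t [t [t [f [p var]]] <> [f [f [p var]] ^ [p ( [e [t [f [p var]]]] )]]] <> [f [p var]]]]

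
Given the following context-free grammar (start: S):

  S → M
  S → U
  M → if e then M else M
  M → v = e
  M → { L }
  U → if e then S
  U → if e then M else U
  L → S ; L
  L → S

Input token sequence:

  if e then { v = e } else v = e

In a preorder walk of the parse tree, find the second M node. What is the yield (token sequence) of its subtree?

[S [M if e then [M { [L [S [M v = e]]] }] else [M v = e]]]

{ v = e }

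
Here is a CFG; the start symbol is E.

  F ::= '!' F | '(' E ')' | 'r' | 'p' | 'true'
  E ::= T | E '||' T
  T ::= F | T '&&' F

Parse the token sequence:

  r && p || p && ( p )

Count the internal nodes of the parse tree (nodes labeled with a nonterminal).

[E [E [T [T [F r]] && [F p]]] || [T [T [F p]] && [F ( [E [T [F p]]] )]]]

13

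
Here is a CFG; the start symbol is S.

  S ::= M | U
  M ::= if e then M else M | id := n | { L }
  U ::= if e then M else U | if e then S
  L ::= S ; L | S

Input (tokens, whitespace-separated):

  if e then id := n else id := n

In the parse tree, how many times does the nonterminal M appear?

3

[S [M if e then [M id := n] else [M id := n]]]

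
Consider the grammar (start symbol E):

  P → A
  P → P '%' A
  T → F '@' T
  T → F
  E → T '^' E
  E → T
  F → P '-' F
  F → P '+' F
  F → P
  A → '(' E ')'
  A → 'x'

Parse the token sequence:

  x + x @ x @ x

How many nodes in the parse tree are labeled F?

[E [T [F [P [A x]] + [F [P [A x]]]] @ [T [F [P [A x]]] @ [T [F [P [A x]]]]]]]

4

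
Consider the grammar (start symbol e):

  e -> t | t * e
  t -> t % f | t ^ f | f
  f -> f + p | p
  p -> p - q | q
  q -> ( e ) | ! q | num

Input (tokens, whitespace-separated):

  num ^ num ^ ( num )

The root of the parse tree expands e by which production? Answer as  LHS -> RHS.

[e [t [t [t [f [p [q num]]]] ^ [f [p [q num]]]] ^ [f [p [q ( [e [t [f [p [q num]]]]] )]]]]]

e -> t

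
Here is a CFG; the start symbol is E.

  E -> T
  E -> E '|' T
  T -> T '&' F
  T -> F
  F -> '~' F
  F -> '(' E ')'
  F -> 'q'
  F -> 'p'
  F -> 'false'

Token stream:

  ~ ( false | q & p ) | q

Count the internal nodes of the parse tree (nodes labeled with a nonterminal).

[E [E [T [F ~ [F ( [E [E [T [F false]]] | [T [T [F q]] & [F p]]] )]]]] | [T [F q]]]

15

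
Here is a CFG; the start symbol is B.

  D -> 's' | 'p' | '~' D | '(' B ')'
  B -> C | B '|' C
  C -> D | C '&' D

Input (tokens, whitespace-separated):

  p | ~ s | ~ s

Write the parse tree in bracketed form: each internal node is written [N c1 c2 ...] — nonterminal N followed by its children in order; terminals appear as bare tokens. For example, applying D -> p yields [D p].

[B [B [B [C [D p]]] | [C [D ~ [D s]]]] | [C [D ~ [D s]]]]

B
B | C
B | C | C
C | C | C
D | C | C
p | C | C
p | D | C
p | ~ D | C
p | ~ s | C
p | ~ s | D
p | ~ s | ~ D
p | ~ s | ~ s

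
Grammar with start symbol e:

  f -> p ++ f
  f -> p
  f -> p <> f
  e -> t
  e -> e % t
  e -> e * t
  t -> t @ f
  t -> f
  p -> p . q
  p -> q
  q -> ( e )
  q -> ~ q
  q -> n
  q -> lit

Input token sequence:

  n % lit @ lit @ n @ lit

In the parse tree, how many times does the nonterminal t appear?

5

[e [e [t [f [p [q n]]]]] % [t [t [t [t [f [p [q lit]]]] @ [f [p [q lit]]]] @ [f [p [q n]]]] @ [f [p [q lit]]]]]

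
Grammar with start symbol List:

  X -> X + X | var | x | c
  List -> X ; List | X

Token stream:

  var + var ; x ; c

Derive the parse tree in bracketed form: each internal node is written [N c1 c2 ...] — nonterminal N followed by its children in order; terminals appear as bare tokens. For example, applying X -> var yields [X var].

[List [X [X var] + [X var]] ; [List [X x] ; [List [X c]]]]

List
X ; List
X + X ; List
var + X ; List
var + var ; List
var + var ; X ; List
var + var ; x ; List
var + var ; x ; X
var + var ; x ; c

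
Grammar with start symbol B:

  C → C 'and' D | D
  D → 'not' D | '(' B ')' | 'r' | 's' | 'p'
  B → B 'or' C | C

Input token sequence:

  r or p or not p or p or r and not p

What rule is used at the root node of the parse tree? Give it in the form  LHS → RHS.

[B [B [B [B [B [C [D r]]] or [C [D p]]] or [C [D not [D p]]]] or [C [D p]]] or [C [C [D r]] and [D not [D p]]]]

B → B 'or' C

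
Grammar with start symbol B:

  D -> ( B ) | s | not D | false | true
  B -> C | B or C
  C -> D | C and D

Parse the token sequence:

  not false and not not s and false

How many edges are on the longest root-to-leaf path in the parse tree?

[B [C [C [C [D not [D false]]] and [D not [D not [D s]]]] and [D false]]]

6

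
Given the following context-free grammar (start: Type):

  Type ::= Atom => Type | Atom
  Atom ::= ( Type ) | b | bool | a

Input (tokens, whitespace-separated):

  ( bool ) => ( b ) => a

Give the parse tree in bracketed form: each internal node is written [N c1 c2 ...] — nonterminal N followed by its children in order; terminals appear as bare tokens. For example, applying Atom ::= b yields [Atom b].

Type
Atom => Type
( Type ) => Type
( Atom ) => Type
( bool ) => Type
( bool ) => Atom => Type
( bool ) => ( Type ) => Type
( bool ) => ( Atom ) => Type
( bool ) => ( b ) => Type
( bool ) => ( b ) => Atom
( bool ) => ( b ) => a

[Type [Atom ( [Type [Atom bool]] )] => [Type [Atom ( [Type [Atom b]] )] => [Type [Atom a]]]]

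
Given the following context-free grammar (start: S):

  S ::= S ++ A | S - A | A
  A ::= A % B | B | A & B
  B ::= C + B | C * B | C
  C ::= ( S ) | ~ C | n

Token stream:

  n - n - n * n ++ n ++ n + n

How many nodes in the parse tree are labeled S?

[S [S [S [S [S [A [B [C n]]]] - [A [B [C n]]]] - [A [B [C n] * [B [C n]]]]] ++ [A [B [C n]]]] ++ [A [B [C n] + [B [C n]]]]]

5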